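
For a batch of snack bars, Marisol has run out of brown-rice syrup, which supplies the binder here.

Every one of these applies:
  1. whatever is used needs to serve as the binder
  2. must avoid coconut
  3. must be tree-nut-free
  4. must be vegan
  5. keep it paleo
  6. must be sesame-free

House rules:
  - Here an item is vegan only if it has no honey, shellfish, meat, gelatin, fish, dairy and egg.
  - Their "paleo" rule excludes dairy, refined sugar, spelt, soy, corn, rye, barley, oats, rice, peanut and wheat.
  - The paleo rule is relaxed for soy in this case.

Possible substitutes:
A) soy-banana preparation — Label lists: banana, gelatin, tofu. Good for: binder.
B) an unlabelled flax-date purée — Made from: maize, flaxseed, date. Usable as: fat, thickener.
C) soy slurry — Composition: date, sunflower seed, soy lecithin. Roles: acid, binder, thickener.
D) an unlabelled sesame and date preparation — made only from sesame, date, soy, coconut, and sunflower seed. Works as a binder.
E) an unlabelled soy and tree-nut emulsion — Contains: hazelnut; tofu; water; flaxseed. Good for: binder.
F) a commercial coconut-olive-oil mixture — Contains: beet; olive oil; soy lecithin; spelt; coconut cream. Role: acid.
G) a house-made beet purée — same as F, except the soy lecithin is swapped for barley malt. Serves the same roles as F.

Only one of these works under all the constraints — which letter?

C

A: has gelatin, so not vegan — out
B: not usable as a binder; has maize, so not paleo — out
C: soy is permitted under the paleo carve-out; nothing else excluded — keep
D: has sesame, so not sesame-free; has coconut, so not coconut-free — reject
E: has hazelnut, so not tree-nut-free — no
F: not usable as a binder; has spelt, so not paleo (and 1 more) — out
G: not usable as a binder; has barley malt, so not paleo (and 1 more) — no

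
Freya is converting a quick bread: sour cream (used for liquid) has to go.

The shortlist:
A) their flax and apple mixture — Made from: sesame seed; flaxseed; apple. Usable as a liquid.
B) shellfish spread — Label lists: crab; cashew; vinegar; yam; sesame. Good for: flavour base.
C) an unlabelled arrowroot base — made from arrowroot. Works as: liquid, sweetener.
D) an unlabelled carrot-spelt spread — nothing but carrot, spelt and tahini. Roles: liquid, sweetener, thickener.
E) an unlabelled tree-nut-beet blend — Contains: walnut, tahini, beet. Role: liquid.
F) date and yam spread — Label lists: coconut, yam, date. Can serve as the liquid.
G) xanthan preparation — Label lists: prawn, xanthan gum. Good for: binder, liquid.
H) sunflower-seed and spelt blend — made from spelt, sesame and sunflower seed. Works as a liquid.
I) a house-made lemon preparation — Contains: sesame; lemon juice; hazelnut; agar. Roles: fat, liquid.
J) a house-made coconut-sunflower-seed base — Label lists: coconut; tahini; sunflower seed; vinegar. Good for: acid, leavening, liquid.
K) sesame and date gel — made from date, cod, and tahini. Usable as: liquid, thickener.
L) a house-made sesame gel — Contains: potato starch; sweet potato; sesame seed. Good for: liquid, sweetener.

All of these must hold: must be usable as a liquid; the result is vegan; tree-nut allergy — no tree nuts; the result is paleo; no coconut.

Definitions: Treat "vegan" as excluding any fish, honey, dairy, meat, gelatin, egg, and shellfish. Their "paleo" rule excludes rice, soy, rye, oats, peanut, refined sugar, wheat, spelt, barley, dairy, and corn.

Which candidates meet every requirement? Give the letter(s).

A: nothing on the exclusion list — valid
B: not usable as a liquid; has crab, so not vegan (and 1 more) — reject
C: works as a liquid, paleo, no coconut — valid
D: has spelt, so not paleo — no
E: has walnut, so not tree-nut-free — no
F: has coconut, so not coconut-free — out
G: has prawn, so not vegan — out
H: has spelt, so not paleo — reject
I: has hazelnut, so not tree-nut-free — no
J: has coconut, so not coconut-free — no
K: has cod, so not vegan — no
L: all constraints satisfied — keep

A, C, L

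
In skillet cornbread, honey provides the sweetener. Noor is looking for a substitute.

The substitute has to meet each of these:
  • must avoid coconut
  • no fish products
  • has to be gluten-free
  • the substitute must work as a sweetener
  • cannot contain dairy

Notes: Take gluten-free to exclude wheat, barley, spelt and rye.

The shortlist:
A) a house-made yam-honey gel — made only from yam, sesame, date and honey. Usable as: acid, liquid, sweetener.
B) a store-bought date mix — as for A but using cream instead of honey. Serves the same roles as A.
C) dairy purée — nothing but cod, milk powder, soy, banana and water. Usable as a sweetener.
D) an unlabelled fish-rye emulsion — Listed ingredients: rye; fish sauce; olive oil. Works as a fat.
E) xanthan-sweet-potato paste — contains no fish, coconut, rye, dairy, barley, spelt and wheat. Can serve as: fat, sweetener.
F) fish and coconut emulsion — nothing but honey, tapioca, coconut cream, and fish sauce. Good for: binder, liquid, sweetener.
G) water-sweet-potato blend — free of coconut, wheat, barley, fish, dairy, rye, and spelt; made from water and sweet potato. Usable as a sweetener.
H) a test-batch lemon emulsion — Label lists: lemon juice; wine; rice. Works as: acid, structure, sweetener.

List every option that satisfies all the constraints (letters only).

A: every rule checks out — OK
B: has cream, so not dairy-free — no
C: has milk powder, so not dairy-free; has cod, so not fish-free — out
D: not usable as a sweetener; has rye, so not gluten-free (and 1 more) — out
E: no fish, no dairy — valid
F: has fish sauce, so not fish-free; has coconut cream, so not coconut-free — out
G: no coconut, gluten-free — valid
H: only wine, rice, and lemon juice; none excluded — keep

A, E, G, H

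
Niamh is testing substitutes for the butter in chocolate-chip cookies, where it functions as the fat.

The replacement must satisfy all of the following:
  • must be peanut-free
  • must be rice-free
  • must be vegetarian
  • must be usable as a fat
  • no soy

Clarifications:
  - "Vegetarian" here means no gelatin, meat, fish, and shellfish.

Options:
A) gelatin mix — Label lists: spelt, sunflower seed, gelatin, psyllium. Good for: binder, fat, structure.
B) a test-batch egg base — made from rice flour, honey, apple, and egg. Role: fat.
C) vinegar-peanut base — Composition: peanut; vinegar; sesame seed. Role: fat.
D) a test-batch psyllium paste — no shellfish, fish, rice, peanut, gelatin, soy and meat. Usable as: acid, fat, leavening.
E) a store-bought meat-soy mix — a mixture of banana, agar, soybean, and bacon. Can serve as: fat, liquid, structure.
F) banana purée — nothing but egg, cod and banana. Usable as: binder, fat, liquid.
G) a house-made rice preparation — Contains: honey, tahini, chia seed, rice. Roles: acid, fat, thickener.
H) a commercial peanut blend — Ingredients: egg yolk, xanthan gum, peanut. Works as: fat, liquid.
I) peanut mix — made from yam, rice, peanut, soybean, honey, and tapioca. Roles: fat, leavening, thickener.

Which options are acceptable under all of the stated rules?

D

A: has gelatin, so not vegetarian — no
B: has rice flour, so not rice-free — reject
C: has peanut, so not peanut-free — out
D: every rule checks out — valid
E: has bacon, so not vegetarian; has soybean, so not soy-free — reject
F: has cod, so not vegetarian — out
G: has rice, so not rice-free — reject
H: has peanut, so not peanut-free — reject
I: has rice, so not rice-free; has peanut, so not peanut-free (and 1 more) — no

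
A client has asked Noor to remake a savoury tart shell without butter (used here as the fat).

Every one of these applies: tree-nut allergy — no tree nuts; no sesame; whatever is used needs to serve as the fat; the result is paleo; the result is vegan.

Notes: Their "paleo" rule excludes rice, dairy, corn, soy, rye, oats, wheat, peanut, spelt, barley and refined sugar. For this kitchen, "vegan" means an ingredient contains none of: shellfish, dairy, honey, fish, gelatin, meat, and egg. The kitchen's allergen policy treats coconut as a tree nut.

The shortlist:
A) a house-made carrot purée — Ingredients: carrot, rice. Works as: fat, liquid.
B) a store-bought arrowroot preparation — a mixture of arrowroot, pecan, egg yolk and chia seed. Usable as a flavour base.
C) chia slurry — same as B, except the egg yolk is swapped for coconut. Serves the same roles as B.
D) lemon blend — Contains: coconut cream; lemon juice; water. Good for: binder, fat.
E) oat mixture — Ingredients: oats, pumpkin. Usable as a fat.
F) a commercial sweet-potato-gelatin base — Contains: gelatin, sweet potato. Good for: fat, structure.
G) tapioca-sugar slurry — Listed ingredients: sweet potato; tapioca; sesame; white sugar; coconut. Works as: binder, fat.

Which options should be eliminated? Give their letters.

A, B, C, D, E, F, G

A: has rice, so not paleo — no
B: not usable as a fat; has egg yolk, so not vegan (and 1 more) — out
C: not usable as a fat; has coconut, so not tree-nut-free — reject
D: has coconut cream, so not tree-nut-free — no
E: has oats, so not paleo — out
F: has gelatin, so not vegan — out
G: has white sugar, so not paleo; has sesame, so not sesame-free (and 1 more) — out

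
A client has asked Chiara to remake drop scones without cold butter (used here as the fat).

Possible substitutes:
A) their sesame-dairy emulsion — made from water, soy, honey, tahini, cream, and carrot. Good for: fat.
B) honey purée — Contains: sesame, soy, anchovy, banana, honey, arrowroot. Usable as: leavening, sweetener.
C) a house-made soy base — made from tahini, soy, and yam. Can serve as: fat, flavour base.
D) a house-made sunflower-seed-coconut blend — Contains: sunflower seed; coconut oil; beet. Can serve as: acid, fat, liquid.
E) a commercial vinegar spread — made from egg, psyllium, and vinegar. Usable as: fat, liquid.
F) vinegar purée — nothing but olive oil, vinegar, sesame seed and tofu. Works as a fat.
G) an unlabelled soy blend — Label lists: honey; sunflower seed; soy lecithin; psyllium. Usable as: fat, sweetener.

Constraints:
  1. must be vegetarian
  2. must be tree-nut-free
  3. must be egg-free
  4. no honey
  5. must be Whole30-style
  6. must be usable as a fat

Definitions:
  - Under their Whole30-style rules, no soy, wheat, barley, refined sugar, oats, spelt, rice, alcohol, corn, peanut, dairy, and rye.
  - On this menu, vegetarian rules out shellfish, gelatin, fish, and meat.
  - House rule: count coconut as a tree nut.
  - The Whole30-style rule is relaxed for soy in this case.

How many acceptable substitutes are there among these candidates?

A: has cream, so not Whole30-style; has honey, so not honey-free — out
B: not usable as a fat; has anchovy, so not vegetarian (and 1 more) — reject
C: soy is permitted under the Whole30-style carve-out; nothing else excluded — keep
D: has coconut oil, so not tree-nut-free — no
E: has egg, so not egg-free — no
F: soy is permitted under the Whole30-style carve-out; nothing else excluded — OK
G: has honey, so not honey-free — reject

2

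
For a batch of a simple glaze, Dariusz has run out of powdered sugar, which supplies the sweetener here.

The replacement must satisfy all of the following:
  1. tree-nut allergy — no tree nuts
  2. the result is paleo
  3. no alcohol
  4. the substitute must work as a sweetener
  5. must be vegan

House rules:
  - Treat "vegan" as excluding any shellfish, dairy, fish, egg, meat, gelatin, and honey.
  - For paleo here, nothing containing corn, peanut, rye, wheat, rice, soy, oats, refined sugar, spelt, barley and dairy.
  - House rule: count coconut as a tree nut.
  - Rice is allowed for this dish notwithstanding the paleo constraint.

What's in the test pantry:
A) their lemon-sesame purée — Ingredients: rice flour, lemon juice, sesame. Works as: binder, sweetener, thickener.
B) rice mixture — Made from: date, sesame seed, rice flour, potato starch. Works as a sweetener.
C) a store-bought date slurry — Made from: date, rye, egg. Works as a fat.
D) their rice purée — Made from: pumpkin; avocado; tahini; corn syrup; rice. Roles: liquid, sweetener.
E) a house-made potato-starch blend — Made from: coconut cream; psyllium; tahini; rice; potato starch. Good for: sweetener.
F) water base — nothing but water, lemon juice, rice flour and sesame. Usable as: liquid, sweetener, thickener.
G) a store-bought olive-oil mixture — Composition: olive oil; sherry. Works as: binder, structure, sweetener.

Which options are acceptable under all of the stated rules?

A, B, F

A: rice is permitted under the paleo carve-out; nothing else excluded — keep
B: rice is permitted under the paleo carve-out; nothing else excluded — keep
C: not usable as a sweetener; has egg, so not vegan (and 1 more) — no
D: has corn syrup, so not paleo — reject
E: has coconut cream, so not tree-nut-free — no
F: rice is permitted under the paleo carve-out; nothing else excluded — valid
G: has sherry, so not alcohol-free — reject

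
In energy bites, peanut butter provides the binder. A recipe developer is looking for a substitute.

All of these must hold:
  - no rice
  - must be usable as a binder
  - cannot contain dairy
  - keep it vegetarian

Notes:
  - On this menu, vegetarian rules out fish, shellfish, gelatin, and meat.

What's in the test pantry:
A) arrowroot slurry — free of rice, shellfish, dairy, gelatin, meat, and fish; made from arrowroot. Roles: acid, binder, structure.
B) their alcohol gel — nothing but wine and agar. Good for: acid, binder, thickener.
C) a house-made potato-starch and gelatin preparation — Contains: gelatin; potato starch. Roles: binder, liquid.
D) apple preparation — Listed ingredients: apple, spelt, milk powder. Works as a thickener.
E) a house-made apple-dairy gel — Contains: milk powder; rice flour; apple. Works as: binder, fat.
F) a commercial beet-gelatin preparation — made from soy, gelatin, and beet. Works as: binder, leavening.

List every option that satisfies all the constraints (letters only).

A, B

A: vegetarian, no rice — OK
B: vegetarian, no dairy — valid
C: has gelatin, so not vegetarian — no
D: not usable as a binder; has milk powder, so not dairy-free — reject
E: has milk powder, so not dairy-free; has rice flour, so not rice-free — no
F: has gelatin, so not vegetarian — no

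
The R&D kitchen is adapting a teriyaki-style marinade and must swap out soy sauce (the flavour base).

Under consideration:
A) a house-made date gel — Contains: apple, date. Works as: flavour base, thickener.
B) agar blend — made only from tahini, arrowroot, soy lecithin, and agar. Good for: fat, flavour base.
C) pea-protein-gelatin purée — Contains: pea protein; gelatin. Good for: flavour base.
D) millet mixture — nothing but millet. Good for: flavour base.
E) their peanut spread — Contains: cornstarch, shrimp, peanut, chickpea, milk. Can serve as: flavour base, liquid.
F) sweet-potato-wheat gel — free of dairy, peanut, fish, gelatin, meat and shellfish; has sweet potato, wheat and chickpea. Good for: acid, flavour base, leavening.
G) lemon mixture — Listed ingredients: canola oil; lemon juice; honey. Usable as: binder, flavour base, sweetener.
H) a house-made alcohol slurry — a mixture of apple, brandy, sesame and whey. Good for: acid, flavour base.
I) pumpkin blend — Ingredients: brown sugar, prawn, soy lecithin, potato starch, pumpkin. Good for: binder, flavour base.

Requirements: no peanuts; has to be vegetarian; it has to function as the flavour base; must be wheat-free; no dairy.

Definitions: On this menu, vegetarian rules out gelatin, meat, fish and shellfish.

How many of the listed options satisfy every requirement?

4

A: only date and apple; none excluded — valid
B: every rule checks out — keep
C: has gelatin, so not vegetarian — out
D: nothing on the exclusion list — valid
E: has shrimp, so not vegetarian; has peanut, so not peanut-free (and 1 more) — reject
F: has wheat, so not wheat-free — reject
G: only honey, lemon juice and canola oil; none excluded — valid
H: has whey, so not dairy-free — out
I: has prawn, so not vegetarian — out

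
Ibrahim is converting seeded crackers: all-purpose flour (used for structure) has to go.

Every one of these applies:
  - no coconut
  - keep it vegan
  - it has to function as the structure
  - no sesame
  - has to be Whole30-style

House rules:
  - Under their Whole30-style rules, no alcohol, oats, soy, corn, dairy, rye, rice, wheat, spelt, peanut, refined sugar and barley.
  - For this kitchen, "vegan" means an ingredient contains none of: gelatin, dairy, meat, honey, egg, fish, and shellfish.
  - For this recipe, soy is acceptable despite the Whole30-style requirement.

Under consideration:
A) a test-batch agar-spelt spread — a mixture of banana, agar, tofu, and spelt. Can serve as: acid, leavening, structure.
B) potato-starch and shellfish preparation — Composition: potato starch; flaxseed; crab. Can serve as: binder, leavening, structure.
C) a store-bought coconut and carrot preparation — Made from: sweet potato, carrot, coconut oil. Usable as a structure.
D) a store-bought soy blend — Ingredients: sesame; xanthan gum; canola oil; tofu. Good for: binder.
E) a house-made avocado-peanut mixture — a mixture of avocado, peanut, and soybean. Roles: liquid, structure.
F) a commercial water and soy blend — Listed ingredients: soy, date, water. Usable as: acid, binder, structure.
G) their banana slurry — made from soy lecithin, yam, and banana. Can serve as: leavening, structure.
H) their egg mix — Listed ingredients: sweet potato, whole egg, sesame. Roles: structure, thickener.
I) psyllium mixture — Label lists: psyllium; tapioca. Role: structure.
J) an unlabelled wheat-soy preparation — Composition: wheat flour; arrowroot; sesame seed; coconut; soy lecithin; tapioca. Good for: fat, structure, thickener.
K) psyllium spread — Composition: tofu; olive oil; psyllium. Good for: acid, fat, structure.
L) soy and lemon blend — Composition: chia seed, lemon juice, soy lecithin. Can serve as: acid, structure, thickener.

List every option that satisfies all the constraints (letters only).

F, G, I, K, L

A: has spelt, so not Whole30-style — reject
B: has crab, so not vegan — reject
C: has coconut oil, so not coconut-free — no
D: not usable as a structure; has sesame, so not sesame-free — no
E: has peanut, so not Whole30-style — reject
F: soy is permitted under the Whole30-style carve-out; nothing else excluded — valid
G: soy is permitted under the Whole30-style carve-out; nothing else excluded — keep
H: has whole egg, so not vegan; has sesame, so not sesame-free — reject
I: only psyllium and tapioca; none excluded — valid
J: has wheat flour, so not Whole30-style; has coconut, so not coconut-free (and 1 more) — no
K: soy is permitted under the Whole30-style carve-out; nothing else excluded — valid
L: soy is permitted under the Whole30-style carve-out; nothing else excluded — OK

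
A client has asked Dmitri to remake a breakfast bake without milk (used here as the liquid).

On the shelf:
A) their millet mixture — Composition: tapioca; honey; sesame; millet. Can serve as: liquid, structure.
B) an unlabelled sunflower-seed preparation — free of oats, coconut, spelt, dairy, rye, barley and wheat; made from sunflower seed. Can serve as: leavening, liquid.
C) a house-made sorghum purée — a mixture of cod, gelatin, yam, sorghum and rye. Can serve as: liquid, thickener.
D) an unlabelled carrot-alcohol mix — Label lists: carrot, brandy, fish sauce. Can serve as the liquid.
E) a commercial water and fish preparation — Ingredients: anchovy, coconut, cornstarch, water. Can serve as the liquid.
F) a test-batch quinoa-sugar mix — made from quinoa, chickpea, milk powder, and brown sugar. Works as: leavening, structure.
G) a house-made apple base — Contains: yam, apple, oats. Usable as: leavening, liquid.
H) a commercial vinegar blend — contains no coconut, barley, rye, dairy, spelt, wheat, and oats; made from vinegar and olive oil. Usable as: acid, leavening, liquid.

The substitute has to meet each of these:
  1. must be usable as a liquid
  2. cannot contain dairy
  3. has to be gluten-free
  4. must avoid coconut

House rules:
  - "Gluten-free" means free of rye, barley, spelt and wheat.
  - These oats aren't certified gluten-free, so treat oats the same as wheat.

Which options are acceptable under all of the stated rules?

A, B, D, H

A: no dairy, no coconut — valid
B: works as a liquid, no dairy, gluten-free — valid
C: has rye, so not gluten-free — out
D: works as a liquid, no coconut, gluten-free — valid
E: has coconut, so not coconut-free — no
F: not usable as a liquid; has milk powder, so not dairy-free — reject
G: has oats, so not gluten-free — reject
H: no dairy, no coconut — valid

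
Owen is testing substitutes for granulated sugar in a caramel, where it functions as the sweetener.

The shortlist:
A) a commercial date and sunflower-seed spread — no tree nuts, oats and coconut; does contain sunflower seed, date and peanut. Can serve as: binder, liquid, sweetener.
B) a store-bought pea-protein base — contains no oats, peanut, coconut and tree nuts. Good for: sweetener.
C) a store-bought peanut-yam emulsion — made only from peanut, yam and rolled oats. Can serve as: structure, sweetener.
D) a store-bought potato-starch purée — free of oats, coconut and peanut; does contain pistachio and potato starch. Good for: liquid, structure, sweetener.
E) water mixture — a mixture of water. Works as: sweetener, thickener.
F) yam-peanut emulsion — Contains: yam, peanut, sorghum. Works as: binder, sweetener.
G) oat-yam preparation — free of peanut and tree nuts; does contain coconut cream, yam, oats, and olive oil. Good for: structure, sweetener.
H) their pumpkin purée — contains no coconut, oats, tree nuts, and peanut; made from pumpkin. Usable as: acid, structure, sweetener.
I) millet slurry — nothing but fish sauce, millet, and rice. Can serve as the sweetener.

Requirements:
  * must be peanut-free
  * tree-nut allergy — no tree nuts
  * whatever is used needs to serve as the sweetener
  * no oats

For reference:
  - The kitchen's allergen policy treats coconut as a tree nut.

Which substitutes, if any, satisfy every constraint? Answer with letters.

B, E, H, I

A: has peanut, so not peanut-free — out
B: tree-nut-free, no peanut — keep
C: has peanut, so not peanut-free; has rolled oats, so not oat-free — reject
D: has pistachio, so not tree-nut-free — out
E: only water; none excluded — keep
F: has peanut, so not peanut-free — no
G: has oats, so not oat-free; has coconut cream, so not tree-nut-free — no
H: nothing on the exclusion list — OK
I: works as a sweetener, no peanut, tree-nut-free — valid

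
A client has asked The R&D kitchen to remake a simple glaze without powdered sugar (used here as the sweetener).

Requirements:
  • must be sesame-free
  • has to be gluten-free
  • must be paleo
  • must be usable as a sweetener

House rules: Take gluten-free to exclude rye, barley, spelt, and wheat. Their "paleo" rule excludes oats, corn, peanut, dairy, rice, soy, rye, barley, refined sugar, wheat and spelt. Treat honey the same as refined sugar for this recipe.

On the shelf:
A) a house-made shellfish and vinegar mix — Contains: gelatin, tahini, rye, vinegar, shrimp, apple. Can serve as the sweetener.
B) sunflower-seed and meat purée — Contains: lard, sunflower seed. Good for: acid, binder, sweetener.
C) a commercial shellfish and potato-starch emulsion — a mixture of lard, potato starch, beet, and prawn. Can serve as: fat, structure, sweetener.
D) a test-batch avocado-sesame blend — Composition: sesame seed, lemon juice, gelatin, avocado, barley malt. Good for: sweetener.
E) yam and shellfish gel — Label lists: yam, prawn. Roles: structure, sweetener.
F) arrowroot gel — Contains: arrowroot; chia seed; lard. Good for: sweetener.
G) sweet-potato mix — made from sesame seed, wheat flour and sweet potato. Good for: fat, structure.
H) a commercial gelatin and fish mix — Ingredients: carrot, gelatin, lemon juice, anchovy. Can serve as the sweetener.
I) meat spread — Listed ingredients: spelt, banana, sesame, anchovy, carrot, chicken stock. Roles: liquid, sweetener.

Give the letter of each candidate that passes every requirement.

A: has rye, so not gluten-free; has rye, so not paleo (and 1 more) — reject
B: works as a sweetener, no sesame, gluten-free — OK
C: gluten-free, no sesame — OK
D: has barley malt, so not gluten-free; has barley malt, so not paleo (and 1 more) — no
E: only prawn and yam; none excluded — valid
F: only lard, chia seed, and arrowroot; none excluded — valid
G: not usable as a sweetener; has wheat flour, so not gluten-free (and 2 more) — reject
H: works as a sweetener, no sesame, paleo — keep
I: has spelt, so not gluten-free; has spelt, so not paleo (and 1 more) — no

B, C, E, F, H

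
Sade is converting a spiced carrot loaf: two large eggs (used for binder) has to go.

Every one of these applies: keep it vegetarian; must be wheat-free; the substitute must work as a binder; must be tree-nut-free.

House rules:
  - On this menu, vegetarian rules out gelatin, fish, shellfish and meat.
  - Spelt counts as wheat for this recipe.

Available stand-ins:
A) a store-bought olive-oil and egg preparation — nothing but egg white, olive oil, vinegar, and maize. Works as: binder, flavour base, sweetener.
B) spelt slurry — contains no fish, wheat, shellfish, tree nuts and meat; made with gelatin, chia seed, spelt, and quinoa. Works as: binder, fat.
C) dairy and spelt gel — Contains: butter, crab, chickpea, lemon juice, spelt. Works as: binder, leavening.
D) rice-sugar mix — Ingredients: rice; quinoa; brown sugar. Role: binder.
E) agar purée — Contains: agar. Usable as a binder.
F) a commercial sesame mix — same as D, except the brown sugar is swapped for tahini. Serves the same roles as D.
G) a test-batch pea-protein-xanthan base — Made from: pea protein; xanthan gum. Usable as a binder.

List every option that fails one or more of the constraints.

A: all constraints satisfied — valid
B: has gelatin, so not vegetarian; has spelt, so not wheat-free — out
C: has crab, so not vegetarian; has spelt, so not wheat-free — no
D: vegetarian, no tree nuts — keep
E: only agar; none excluded — keep
F: every rule checks out — OK
G: vegetarian, wheat-free — keep

B, C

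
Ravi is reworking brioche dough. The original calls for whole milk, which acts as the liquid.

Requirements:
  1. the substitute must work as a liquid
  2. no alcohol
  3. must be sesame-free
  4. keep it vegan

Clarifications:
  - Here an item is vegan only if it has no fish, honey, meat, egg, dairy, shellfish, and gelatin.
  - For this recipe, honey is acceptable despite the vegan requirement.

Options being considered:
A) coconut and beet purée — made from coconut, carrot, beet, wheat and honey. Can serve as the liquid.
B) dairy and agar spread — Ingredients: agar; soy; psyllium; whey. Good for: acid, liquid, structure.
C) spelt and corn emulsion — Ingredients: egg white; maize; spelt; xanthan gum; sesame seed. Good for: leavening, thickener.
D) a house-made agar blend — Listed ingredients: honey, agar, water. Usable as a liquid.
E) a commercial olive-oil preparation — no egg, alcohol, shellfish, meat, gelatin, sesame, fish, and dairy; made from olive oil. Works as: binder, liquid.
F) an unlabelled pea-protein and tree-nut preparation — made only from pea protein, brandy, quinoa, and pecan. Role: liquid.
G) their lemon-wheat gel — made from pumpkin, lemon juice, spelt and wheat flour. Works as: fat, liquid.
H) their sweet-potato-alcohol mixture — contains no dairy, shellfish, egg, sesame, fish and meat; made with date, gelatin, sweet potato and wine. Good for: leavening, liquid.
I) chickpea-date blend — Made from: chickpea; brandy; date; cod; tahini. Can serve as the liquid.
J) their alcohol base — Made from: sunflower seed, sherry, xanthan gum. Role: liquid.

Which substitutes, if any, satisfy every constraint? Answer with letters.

A, D, E, G

A: honey is permitted under the vegan carve-out; nothing else excluded — valid
B: has whey, so not vegan — out
C: not usable as a liquid; has egg white, so not vegan (and 1 more) — no
D: honey is permitted under the vegan carve-out; nothing else excluded — OK
E: all constraints satisfied — valid
F: has brandy, so not alcohol-free — out
G: vegan, no alcohol — OK
H: has gelatin, so not vegan; has wine, so not alcohol-free — reject
I: has cod, so not vegan; has tahini, so not sesame-free (and 1 more) — no
J: has sherry, so not alcohol-free — out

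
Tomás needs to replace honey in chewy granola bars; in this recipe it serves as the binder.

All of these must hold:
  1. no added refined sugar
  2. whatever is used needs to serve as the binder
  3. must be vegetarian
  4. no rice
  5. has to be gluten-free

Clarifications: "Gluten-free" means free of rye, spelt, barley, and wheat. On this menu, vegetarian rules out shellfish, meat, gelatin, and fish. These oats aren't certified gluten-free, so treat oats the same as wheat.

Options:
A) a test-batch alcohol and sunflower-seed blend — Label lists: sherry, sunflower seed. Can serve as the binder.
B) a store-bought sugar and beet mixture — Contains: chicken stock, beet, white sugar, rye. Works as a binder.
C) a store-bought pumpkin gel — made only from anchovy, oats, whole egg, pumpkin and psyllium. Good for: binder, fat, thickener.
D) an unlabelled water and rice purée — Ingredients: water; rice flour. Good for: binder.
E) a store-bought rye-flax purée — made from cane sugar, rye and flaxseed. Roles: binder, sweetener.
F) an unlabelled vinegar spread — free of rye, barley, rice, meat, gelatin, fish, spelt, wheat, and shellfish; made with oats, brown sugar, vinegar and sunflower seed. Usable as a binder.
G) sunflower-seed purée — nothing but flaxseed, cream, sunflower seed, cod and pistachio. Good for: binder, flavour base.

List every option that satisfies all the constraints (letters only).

A

A: every rule checks out — OK
B: has rye, so not gluten-free; has chicken stock, so not vegetarian (and 1 more) — reject
C: has oats, so not gluten-free; has anchovy, so not vegetarian — out
D: has rice flour, so not rice-free — no
E: has rye, so not gluten-free; has cane sugar, so not no-added-sugar — reject
F: has oats, so not gluten-free; has brown sugar, so not no-added-sugar — reject
G: has cod, so not vegetarian — reject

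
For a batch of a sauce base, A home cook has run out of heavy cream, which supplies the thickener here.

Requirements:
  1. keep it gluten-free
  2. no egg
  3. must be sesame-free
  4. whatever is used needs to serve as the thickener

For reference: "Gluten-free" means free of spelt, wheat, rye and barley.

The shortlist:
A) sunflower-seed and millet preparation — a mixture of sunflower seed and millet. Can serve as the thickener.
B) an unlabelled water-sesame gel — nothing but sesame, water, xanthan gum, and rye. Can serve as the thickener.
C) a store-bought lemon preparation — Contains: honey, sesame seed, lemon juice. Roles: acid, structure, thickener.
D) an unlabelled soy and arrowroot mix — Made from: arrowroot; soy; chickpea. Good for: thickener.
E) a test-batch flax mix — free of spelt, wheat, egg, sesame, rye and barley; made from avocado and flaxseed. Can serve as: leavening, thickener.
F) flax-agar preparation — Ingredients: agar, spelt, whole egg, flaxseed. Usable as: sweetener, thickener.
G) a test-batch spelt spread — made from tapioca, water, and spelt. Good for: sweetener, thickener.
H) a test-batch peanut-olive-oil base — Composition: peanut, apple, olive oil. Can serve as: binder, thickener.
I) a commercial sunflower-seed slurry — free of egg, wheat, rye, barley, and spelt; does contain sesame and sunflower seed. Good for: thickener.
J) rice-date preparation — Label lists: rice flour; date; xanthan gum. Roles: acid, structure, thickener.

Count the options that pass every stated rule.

A: all constraints satisfied — keep
B: has rye, so not gluten-free; has sesame, so not sesame-free — no
C: has sesame seed, so not sesame-free — reject
D: only soy, arrowroot and chickpea; none excluded — OK
E: works as a thickener, no egg, gluten-free — valid
F: has spelt, so not gluten-free; has whole egg, so not egg-free — reject
G: has spelt, so not gluten-free — reject
H: all constraints satisfied — OK
I: has sesame, so not sesame-free — out
J: every rule checks out — valid

5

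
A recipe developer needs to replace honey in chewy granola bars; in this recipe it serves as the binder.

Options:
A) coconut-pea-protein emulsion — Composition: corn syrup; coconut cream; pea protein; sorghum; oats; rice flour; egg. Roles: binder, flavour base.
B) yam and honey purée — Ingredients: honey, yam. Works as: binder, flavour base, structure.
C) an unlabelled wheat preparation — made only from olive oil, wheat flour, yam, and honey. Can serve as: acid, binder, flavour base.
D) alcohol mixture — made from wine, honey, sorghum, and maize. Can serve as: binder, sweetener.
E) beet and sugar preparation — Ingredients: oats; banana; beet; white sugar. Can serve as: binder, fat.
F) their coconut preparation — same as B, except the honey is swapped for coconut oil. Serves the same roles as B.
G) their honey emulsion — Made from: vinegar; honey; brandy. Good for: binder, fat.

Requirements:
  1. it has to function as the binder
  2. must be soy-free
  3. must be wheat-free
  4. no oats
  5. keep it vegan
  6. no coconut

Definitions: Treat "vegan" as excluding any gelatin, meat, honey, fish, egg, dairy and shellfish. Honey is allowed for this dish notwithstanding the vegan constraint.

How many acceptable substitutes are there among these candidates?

3

A: has egg, so not vegan; has oats, so not oat-free (and 1 more) — reject
B: honey is permitted under the vegan carve-out; nothing else excluded — valid
C: has wheat flour, so not wheat-free — out
D: honey is permitted under the vegan carve-out; nothing else excluded — valid
E: has oats, so not oat-free — reject
F: has coconut oil, so not coconut-free — no
G: honey is permitted under the vegan carve-out; nothing else excluded — OK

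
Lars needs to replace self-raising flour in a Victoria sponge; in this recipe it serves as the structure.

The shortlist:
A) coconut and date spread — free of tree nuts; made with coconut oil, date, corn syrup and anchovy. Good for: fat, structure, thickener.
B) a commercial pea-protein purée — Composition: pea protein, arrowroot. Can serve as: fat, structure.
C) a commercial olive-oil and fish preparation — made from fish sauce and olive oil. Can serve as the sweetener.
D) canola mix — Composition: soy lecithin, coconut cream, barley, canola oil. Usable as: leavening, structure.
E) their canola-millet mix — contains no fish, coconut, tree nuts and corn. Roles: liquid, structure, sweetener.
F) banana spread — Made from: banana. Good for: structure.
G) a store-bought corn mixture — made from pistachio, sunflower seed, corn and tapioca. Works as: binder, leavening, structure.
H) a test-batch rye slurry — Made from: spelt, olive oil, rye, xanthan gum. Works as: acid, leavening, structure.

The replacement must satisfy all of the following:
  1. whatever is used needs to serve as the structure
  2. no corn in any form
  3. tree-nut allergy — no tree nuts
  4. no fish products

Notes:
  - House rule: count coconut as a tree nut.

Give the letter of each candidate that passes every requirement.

A: has corn syrup, so not corn-free; has anchovy, so not fish-free (and 1 more) — no
B: only arrowroot and pea protein; none excluded — OK
C: not usable as a structure; has fish sauce, so not fish-free — no
D: has coconut cream, so not tree-nut-free — reject
E: works as a structure, tree-nut-free, no corn — keep
F: works as a structure, no corn, tree-nut-free — keep
G: has corn, so not corn-free; has pistachio, so not tree-nut-free — reject
H: tree-nut-free, no corn — keep

B, E, F, H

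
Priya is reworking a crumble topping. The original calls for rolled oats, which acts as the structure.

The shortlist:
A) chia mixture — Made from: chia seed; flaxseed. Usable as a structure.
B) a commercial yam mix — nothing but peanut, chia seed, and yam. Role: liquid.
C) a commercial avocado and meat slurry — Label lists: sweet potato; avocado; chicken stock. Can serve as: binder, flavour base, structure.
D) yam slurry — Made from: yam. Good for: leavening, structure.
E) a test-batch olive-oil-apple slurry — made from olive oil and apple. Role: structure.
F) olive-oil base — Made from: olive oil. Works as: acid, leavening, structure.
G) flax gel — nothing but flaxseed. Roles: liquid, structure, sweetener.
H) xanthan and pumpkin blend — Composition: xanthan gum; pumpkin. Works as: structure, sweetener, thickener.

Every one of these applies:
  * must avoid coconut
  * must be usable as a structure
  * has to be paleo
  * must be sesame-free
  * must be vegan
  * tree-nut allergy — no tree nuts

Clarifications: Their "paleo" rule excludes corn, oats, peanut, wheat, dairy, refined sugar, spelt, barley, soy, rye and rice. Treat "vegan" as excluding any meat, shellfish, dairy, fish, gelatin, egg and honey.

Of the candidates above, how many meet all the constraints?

A: every rule checks out — valid
B: not usable as a structure; has peanut, so not paleo — out
C: has chicken stock, so not vegan — out
D: paleo, no coconut — keep
E: works as a structure, no sesame, paleo — OK
F: only olive oil; none excluded — valid
G: every rule checks out — valid
H: all constraints satisfied — valid

6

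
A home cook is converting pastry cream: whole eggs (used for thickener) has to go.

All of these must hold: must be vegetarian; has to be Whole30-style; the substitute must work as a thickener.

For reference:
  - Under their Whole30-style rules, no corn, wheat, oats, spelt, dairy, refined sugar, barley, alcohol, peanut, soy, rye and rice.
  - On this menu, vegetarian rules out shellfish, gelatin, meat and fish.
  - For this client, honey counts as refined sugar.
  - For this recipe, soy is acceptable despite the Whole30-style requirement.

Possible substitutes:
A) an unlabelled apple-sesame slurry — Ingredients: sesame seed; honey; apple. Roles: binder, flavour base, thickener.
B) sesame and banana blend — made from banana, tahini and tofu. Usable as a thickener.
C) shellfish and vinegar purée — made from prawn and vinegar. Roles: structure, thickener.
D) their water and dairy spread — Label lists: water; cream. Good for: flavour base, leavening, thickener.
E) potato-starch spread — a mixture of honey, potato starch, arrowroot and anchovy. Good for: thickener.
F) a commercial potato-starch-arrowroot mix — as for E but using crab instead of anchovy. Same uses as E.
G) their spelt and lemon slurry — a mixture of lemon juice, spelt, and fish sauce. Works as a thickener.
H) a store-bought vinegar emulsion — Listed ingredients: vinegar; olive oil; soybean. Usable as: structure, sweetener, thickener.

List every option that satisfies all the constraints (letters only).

B, H

A: has honey, so not Whole30-style — out
B: soy is permitted under the Whole30-style carve-out; nothing else excluded — valid
C: has prawn, so not vegetarian — reject
D: has cream, so not Whole30-style — reject
E: has honey, so not Whole30-style; has anchovy, so not vegetarian — out
F: has honey, so not Whole30-style; has crab, so not vegetarian — out
G: has spelt, so not Whole30-style; has fish sauce, so not vegetarian — no
H: soy is permitted under the Whole30-style carve-out; nothing else excluded — keep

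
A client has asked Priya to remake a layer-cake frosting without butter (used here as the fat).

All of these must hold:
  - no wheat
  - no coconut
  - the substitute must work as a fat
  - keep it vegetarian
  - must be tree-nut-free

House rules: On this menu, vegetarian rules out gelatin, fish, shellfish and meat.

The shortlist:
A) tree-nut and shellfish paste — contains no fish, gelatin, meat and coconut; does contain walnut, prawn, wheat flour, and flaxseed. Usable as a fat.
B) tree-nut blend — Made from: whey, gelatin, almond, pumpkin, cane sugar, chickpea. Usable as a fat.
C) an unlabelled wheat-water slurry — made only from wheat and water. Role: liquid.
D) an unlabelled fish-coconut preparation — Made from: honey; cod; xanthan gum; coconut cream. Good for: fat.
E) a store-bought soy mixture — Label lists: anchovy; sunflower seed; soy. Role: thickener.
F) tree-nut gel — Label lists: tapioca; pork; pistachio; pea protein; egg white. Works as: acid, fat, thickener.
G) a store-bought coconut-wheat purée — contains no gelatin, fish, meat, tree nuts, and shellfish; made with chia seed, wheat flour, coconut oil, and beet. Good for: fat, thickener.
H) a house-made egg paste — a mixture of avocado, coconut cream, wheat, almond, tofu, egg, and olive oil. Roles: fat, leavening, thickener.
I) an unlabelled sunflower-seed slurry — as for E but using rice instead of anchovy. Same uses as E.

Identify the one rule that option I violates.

usable as a fat

usable as a fat: not usable as a fat — fails
vegetarian: satisfied
tree-nut-free: satisfied
wheat-free: satisfied
coconut-free: satisfied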